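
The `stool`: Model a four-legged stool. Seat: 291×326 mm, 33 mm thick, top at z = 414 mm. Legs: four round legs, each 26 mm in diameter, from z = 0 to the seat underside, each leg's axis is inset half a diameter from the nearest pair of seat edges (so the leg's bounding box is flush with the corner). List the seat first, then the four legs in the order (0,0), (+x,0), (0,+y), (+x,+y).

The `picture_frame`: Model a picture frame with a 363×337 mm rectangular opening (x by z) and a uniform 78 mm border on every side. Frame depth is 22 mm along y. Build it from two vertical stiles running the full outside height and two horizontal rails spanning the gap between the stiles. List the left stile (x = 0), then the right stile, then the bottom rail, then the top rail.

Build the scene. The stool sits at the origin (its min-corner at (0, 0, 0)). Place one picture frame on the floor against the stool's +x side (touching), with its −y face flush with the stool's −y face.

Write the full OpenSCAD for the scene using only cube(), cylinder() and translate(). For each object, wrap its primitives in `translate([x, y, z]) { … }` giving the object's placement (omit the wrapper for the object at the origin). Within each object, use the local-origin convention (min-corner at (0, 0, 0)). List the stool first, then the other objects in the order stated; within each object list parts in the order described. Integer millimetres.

translate([0, 0, 381]) cube([291, 326, 33]);
translate([13, 13, 0]) cylinder(h = 381, r = 13);
translate([278, 13, 0]) cylinder(h = 381, r = 13);
translate([13, 313, 0]) cylinder(h = 381, r = 13);
translate([278, 313, 0]) cylinder(h = 381, r = 13);
translate([291, 0, 0]) {
  cube([78, 22, 493]);
  translate([441, 0, 0]) cube([78, 22, 493]);
  translate([78, 0, 0]) cube([363, 22, 78]);
  translate([78, 0, 415]) cube([363, 22, 78]);
}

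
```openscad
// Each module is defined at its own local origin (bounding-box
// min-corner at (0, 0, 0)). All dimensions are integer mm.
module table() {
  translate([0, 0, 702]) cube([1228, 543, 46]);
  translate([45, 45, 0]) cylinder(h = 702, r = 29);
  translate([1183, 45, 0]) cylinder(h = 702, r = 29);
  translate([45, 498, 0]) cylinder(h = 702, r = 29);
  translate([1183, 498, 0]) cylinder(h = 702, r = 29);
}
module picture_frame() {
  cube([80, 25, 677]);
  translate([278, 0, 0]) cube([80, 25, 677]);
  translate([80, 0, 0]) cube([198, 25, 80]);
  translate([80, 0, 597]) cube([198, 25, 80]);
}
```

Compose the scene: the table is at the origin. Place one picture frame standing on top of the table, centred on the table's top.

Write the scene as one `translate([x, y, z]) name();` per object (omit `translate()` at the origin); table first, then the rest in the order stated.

table();
translate([435, 259, 748]) picture_frame();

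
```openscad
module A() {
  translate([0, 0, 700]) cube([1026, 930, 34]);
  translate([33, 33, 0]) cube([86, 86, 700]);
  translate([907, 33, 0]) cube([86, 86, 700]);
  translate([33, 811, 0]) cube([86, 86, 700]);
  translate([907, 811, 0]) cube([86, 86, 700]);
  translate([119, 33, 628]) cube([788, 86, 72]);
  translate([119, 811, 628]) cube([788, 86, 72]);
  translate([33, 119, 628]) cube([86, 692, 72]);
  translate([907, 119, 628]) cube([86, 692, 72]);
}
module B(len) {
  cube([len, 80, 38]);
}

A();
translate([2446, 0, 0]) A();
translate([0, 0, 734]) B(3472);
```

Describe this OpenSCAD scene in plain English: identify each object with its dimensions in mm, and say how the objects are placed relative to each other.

A is a table: top 1026 mm (x) × 930 mm (y), 34 mm thick, upper face at z = 734 mm, on four 86×86 mm square legs, each inset 33 mm from the nearest pair of top edges, running from z = 0 to the bottom of the top. Four apron rails, 86 mm thick and 72 mm tall, run between adjacent legs with their top edges flush with the underside of the top and their outer faces flush with the legs' outer faces.

B is a rectangular beam 3472 mm long (x), 80 mm deep (y), 38 mm thick (z).

The beam spans the tops of two tables placed 1420 mm apart, resting at z = 734 mm.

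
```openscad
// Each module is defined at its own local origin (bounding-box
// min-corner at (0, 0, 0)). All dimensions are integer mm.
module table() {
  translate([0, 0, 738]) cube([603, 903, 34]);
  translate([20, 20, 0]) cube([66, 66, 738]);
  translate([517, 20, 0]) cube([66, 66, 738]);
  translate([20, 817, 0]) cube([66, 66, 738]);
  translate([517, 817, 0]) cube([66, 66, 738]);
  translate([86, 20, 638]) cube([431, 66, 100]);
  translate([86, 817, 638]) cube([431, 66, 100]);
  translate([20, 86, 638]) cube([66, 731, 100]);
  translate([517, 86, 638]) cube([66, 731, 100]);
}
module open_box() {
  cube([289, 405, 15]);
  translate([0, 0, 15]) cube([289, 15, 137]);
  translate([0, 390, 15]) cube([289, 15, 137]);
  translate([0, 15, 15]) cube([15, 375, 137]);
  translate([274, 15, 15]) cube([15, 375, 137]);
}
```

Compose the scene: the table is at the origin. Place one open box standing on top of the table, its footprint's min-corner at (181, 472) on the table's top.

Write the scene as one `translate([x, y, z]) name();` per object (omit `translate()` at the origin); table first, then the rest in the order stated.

table();
translate([181, 472, 772]) open_box();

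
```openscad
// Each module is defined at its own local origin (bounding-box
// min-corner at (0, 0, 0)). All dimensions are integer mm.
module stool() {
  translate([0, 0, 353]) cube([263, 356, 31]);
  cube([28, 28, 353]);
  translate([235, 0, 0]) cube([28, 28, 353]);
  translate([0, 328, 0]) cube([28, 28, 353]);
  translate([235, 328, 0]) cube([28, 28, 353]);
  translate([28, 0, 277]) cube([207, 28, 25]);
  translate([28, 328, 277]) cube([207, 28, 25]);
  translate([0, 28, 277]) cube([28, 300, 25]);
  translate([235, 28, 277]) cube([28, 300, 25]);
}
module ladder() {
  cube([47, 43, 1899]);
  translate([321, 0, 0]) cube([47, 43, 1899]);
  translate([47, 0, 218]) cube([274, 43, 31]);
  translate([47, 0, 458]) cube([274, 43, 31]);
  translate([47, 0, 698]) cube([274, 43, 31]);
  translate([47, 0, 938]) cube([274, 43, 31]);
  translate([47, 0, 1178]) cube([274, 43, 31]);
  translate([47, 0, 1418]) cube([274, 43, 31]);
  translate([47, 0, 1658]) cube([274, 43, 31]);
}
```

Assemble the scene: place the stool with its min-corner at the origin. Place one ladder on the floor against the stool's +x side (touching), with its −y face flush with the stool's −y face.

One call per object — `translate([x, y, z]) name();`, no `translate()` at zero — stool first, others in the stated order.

stool();
translate([263, 0, 0]) ladder();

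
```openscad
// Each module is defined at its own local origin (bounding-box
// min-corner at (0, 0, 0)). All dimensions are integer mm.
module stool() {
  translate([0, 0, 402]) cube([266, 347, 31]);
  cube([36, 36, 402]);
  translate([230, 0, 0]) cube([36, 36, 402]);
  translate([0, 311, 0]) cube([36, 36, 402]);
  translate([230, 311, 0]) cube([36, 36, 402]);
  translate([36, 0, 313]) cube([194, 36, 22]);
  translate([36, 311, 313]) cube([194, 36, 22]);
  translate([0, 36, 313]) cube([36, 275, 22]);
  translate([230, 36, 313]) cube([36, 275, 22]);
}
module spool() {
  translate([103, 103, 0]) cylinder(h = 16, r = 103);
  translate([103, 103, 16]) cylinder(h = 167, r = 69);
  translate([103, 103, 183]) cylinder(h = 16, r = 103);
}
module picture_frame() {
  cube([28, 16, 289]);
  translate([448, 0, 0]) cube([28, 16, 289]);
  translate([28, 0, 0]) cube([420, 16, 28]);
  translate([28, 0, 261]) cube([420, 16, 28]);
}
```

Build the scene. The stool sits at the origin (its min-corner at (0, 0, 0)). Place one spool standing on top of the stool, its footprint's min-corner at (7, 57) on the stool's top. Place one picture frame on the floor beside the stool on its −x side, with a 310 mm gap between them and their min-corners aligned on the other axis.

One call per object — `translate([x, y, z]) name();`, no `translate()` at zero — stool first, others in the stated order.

stool();
translate([7, 57, 433]) spool();
translate([-786, 0, 0]) picture_frame();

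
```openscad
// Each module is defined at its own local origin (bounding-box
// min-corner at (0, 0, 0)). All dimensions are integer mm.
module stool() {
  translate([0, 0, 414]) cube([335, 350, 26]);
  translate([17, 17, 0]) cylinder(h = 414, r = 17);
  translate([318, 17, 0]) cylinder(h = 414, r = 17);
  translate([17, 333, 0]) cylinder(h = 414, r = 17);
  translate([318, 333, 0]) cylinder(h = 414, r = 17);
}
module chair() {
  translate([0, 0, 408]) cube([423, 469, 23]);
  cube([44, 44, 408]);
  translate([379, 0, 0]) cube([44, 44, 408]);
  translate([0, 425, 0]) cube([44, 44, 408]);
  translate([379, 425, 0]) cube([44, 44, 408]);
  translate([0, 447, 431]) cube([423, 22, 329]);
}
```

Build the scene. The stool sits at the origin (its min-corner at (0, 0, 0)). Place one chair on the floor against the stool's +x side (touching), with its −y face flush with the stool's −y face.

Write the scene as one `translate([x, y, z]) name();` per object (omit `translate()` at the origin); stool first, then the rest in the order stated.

stool();
translate([335, 0, 0]) chair();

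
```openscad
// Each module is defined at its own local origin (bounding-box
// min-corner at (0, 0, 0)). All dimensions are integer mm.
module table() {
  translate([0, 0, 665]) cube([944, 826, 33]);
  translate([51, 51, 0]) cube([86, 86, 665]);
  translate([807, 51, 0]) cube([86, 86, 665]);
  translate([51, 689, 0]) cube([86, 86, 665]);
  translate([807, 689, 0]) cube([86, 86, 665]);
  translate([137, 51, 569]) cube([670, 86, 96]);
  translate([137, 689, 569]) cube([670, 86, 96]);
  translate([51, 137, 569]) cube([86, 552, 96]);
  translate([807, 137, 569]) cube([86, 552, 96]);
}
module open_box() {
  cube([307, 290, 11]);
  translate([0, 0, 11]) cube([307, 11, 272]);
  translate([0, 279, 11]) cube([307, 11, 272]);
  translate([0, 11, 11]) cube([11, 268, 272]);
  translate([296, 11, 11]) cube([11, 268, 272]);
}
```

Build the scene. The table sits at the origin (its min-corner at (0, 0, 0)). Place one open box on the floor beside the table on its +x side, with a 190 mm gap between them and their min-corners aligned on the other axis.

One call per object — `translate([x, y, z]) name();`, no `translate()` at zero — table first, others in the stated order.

table();
translate([1134, 0, 0]) open_box();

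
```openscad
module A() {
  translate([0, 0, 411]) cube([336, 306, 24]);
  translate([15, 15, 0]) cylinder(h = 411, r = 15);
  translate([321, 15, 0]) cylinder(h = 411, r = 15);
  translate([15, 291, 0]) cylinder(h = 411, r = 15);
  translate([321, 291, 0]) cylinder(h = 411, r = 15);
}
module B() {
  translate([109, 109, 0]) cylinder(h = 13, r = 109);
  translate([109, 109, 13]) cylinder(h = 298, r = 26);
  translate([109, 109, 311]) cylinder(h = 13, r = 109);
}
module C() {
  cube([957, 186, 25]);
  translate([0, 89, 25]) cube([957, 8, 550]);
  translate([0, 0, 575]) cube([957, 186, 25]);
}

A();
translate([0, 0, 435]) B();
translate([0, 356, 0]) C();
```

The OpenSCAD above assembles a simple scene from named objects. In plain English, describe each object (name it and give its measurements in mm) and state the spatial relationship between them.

A is a four-legged stool. The seat is a 336×306×24 mm slab whose top surface is at z = 435 mm; four round legs, each 30 mm in diameter, run from the floor (z = 0) to the underside of the seat, each leg's axis is inset half a diameter from the nearest pair of seat edges (so the leg's bounding box is flush with the corner).

B is a spool: two coaxial disc flanges of radius 109 mm and thickness 13 mm, joined by a core cylinder of radius 26 mm and height 298 mm. The lower flange rests on z = 0 and the three cylinders share a vertical axis.

C is an I-beam lying along x, 957 mm long. Overall section height 600 mm. Two flanges 186 mm wide (y) and 25 mm thick, one on the floor and one at the top; a web 8 mm thick runs between them, centred on the flange width.

The spool is on top of the stool. The I-beam is on the floor beside the stool on its +y side.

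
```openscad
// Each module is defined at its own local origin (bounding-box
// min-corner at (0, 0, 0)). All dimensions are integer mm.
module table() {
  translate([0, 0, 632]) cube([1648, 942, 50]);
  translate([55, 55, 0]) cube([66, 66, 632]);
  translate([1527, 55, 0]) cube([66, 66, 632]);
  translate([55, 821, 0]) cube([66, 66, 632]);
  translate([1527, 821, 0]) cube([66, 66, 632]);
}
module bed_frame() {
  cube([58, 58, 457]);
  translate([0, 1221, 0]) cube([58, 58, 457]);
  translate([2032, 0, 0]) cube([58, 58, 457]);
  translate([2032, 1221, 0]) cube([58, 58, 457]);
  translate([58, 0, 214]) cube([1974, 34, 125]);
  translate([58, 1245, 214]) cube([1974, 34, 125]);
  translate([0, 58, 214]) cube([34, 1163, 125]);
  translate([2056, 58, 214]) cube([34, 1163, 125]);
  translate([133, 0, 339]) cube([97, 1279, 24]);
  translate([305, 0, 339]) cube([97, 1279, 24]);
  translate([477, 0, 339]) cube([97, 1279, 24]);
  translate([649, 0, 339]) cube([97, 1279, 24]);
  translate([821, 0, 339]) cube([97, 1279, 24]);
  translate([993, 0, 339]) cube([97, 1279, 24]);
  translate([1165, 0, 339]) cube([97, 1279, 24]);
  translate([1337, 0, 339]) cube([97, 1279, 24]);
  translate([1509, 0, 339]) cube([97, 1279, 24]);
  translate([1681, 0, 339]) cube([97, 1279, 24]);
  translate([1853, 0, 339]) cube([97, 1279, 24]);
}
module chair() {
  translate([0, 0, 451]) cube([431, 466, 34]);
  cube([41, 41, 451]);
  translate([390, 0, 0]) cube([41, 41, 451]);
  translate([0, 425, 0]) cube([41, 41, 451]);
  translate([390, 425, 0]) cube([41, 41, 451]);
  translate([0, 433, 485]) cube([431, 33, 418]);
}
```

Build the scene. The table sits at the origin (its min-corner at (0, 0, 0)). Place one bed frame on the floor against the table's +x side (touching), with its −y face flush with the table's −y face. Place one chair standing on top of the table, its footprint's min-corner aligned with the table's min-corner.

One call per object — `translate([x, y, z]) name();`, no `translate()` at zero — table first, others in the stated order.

table();
translate([1648, 0, 0]) bed_frame();
translate([0, 0, 682]) chair();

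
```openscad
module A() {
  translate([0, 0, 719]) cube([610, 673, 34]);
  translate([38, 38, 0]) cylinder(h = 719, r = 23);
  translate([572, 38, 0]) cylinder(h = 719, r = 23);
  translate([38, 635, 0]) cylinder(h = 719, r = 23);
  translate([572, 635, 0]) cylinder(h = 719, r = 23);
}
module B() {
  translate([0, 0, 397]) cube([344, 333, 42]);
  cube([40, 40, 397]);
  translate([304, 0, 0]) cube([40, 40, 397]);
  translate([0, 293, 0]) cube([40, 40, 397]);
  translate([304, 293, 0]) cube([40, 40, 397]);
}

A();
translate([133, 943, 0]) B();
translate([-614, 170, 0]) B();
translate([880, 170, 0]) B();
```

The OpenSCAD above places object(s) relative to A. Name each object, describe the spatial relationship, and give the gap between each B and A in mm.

Each stool's nearest face is 270 mm from the table's bounding box.

A is a table. B is a stool. Three stools sit around the table at the +y, −x, +x sides. The gap between each stool and the table is 270 mm.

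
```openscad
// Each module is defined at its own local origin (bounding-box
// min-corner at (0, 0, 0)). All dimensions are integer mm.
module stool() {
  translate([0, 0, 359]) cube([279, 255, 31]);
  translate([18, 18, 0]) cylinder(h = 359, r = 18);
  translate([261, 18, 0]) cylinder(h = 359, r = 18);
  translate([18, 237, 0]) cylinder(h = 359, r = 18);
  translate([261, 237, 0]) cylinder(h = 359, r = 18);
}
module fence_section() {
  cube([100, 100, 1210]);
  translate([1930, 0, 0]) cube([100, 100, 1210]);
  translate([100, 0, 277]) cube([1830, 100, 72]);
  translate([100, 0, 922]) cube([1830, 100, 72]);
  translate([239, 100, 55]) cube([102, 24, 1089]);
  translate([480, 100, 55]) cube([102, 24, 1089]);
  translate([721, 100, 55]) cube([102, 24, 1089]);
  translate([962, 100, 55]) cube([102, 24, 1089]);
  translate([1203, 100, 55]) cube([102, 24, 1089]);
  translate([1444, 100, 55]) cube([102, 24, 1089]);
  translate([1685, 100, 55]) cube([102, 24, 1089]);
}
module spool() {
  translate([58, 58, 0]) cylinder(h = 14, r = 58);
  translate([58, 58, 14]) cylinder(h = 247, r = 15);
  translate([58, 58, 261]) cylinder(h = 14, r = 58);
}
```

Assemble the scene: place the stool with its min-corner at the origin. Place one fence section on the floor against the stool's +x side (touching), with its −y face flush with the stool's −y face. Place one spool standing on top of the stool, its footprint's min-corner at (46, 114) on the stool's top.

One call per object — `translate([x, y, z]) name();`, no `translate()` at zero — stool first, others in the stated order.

stool();
translate([279, 0, 0]) fence_section();
translate([46, 114, 390]) spool();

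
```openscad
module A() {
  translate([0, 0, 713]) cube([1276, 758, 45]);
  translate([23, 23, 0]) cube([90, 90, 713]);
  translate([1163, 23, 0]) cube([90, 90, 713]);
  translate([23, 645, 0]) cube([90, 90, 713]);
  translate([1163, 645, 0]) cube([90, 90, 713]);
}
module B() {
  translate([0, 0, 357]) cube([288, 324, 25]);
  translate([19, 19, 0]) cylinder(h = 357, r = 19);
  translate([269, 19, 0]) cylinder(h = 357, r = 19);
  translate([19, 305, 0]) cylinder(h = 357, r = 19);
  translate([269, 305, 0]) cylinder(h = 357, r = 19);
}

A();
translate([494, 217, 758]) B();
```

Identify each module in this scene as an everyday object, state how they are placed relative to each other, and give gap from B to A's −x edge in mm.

A is a table. B is a stool. The stool is on top of the table, centred. The gap from the stool to the table's −x edge is 494 mm.

The stool's min-x is at 494; the table's min-x is 0; gap = 494 mm.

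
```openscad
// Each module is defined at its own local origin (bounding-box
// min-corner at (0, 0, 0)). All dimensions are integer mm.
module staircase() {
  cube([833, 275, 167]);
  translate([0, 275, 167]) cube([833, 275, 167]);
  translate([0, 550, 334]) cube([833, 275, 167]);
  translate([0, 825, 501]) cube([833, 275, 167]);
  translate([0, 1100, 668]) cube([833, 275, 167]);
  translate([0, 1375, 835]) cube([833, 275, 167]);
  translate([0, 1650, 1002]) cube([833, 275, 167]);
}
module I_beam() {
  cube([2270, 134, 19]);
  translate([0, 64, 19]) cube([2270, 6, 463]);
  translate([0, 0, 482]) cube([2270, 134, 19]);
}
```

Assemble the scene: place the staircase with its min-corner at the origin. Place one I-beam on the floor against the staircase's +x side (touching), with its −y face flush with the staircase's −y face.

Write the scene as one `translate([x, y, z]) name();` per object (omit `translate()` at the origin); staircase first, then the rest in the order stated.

staircase();
translate([833, 0, 0]) I_beam();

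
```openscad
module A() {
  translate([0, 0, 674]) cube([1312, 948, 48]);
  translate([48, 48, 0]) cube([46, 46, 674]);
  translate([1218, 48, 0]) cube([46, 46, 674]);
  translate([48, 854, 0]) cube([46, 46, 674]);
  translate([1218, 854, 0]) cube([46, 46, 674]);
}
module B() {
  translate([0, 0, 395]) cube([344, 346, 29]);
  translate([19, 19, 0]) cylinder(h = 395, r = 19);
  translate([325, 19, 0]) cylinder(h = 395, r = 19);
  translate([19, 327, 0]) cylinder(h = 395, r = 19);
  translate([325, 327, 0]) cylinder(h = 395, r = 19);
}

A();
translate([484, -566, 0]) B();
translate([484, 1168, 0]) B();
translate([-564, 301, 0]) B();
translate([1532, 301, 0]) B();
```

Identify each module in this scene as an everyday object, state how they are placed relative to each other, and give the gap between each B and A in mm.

A is a table. B is a stool. Four stools sit around the table at the −y, +y, −x, +x sides. The gap between each stool and the table is 220 mm.

Each stool's nearest face is 220 mm from the table's bounding box.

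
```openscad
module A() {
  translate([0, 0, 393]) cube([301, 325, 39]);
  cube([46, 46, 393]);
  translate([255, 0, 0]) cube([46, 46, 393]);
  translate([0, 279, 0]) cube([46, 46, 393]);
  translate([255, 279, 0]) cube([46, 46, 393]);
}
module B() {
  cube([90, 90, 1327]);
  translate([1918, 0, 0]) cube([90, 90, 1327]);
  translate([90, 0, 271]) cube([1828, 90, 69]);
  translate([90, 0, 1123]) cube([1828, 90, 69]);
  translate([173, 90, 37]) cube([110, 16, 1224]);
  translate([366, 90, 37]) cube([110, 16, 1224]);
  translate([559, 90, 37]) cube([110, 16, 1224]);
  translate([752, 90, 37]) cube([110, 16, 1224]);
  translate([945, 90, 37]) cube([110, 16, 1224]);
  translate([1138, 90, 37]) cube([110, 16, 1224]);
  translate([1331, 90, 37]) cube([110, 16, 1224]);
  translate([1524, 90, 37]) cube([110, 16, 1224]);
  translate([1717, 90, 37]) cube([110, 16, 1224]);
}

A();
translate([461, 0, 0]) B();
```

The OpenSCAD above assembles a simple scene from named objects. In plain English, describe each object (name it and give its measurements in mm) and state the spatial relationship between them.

A is a simple wooden stool: a rectangular seat 301 mm (x) by 325 mm (y), 39 mm thick, top face at z = 432 mm, on four square legs, each 46×46 mm in cross-section. The legs rest on z = 0, each flush with a corner of the seat.

B is a fence section. Two 90×90 mm posts, 1327 mm tall, stand on the floor with a clear span of 1828 mm between their inner faces. Two horizontal rails of 90×69 mm section span the gap between the posts with their undersides at z = 271 mm and z = 1123 mm, flush with the posts' −y face. 9 pickets, each 110 mm wide, 16 mm thick and 1224 mm tall, are fixed to the +y face of the rails with their bottoms at z = 37 mm, evenly spaced across the span with equal gaps (rounded down to the nearest mm) at the −x end and between each pair — any rounding remainder accumulates at the +x end.

The fence section is on the floor beside the stool on its +x side.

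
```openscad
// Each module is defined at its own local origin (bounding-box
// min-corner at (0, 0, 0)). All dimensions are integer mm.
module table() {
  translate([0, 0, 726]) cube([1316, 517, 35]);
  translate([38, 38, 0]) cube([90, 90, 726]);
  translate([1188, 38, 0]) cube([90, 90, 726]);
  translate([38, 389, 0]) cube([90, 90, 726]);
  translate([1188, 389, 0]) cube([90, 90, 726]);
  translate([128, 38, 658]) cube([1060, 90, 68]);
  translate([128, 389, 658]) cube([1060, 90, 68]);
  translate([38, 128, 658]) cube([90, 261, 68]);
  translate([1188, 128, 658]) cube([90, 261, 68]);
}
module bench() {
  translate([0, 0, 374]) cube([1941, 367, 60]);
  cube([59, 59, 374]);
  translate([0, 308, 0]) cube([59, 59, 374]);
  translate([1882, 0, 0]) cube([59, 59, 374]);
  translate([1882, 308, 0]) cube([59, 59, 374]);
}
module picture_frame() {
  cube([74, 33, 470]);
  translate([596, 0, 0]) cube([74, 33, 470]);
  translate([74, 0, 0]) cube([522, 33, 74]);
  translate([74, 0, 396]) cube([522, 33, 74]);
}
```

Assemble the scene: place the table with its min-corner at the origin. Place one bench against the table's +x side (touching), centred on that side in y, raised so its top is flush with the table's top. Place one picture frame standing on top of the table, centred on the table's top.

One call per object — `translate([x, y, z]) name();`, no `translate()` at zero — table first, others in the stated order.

table();
translate([1316, 75, 327]) bench();
translate([323, 242, 761]) picture_frame();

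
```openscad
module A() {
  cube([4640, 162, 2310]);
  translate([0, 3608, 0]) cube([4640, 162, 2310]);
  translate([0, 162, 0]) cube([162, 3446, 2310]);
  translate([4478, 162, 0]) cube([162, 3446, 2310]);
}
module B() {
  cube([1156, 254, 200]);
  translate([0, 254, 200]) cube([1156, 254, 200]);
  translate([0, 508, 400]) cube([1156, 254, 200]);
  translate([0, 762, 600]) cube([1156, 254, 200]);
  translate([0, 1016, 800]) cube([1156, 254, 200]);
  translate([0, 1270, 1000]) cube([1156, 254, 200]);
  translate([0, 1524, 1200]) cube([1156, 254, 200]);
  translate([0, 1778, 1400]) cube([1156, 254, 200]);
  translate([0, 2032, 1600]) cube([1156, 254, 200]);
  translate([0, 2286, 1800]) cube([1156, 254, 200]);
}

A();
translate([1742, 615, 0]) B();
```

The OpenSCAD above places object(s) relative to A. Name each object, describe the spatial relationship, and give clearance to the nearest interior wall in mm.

Clearances: x = 1580, y = 453; minimum 453 mm.

A is a house frame. B is a staircase. The staircase sits inside the house frame, centred. The clearance to the nearest interior wall is 453 mm.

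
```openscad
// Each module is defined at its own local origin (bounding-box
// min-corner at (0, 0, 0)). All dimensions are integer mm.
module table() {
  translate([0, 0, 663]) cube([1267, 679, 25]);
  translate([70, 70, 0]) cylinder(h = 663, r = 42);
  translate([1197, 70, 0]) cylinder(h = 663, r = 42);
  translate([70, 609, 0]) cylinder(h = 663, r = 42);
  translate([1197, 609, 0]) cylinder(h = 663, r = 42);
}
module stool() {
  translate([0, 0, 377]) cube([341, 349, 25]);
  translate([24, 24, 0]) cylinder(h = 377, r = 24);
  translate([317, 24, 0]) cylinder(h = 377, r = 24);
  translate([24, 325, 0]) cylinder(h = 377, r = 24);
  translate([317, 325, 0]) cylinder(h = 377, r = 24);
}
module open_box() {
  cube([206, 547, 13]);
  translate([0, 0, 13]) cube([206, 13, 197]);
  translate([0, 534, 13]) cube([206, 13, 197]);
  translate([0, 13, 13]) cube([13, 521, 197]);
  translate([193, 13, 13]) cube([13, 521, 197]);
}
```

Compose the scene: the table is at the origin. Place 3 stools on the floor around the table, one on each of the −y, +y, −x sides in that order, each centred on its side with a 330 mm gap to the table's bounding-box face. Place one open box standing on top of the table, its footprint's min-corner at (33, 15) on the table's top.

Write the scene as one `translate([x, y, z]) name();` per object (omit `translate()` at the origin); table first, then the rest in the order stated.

table();
translate([463, -679, 0]) stool();
translate([463, 1009, 0]) stool();
translate([-671, 165, 0]) stool();
translate([33, 15, 688]) open_box();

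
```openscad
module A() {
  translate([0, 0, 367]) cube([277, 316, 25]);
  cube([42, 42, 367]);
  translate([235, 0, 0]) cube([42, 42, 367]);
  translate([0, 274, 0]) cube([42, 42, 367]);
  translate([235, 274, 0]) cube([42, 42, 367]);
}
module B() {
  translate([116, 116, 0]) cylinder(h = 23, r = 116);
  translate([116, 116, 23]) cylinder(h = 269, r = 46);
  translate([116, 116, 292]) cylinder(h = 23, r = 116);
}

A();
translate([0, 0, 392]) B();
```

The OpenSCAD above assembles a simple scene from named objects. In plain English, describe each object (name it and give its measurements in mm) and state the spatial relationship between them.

A is a simple wooden stool: a rectangular seat 277 mm (x) by 316 mm (y), 25 mm thick, top face at z = 392 mm, on four square legs, each 42×42 mm in cross-section. The legs rest on z = 0, each flush with a corner of the seat.

B is a spool: two coaxial disc flanges of radius 116 mm and thickness 23 mm, joined by a core cylinder of radius 46 mm and height 269 mm. The lower flange rests on z = 0 and the three cylinders share a vertical axis.

The spool is on top of the stool.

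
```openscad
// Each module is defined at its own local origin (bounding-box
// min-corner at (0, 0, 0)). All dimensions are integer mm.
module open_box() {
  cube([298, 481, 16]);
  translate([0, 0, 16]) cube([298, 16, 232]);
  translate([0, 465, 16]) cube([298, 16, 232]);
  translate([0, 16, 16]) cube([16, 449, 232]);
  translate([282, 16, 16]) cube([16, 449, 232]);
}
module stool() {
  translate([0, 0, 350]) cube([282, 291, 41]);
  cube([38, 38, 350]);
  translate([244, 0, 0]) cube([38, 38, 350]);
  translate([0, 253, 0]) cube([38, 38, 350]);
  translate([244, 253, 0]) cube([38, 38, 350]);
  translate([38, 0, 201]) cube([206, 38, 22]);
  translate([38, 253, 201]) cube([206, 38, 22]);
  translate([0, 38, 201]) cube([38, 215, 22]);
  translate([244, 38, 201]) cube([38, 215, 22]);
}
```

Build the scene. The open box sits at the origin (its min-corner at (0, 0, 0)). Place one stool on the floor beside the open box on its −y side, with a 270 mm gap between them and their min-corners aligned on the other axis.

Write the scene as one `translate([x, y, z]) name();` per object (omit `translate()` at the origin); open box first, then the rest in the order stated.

open_box();
translate([0, -561, 0]) stool();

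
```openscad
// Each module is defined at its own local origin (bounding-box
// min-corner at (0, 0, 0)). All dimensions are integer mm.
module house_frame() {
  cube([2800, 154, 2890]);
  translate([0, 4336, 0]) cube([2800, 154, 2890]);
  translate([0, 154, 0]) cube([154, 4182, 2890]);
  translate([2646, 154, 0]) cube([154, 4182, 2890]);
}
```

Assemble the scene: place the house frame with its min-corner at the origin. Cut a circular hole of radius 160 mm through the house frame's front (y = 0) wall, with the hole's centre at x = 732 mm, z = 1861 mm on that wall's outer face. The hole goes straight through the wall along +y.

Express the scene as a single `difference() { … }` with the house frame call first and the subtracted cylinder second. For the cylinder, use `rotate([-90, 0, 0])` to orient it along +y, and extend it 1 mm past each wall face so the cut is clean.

difference() {
  house_frame();
  translate([732, -1, 1861]) rotate([-90, 0, 0]) cylinder(h = 156, r = 160);
}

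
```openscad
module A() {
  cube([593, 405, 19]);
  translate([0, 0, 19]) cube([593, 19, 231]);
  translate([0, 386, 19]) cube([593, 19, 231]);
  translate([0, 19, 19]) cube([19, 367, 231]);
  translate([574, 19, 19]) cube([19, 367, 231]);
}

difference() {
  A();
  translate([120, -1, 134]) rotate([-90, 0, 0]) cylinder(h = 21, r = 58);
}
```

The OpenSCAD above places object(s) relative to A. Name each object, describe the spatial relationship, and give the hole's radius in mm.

A is an open box. The open box has a circular hole through its front wall. The hole's radius is 58 mm.

The subtracted cylinder has r = 58 mm.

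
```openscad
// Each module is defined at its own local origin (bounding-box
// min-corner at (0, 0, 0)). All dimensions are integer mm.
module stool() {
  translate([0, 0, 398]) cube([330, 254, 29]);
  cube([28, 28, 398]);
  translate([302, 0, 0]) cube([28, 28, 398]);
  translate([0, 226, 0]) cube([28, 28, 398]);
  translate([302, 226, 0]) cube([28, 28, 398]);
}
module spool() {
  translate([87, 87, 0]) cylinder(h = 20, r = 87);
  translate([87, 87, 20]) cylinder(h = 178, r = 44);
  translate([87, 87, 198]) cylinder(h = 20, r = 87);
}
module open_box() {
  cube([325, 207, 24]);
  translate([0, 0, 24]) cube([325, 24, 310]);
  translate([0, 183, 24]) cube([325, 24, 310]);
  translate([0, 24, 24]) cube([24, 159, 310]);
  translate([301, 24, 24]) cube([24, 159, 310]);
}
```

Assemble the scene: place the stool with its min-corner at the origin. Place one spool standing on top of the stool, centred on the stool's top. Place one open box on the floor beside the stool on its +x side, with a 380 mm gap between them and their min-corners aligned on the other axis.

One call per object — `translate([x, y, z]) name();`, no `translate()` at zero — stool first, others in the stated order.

stool();
translate([78, 40, 427]) spool();
translate([710, 0, 0]) open_box();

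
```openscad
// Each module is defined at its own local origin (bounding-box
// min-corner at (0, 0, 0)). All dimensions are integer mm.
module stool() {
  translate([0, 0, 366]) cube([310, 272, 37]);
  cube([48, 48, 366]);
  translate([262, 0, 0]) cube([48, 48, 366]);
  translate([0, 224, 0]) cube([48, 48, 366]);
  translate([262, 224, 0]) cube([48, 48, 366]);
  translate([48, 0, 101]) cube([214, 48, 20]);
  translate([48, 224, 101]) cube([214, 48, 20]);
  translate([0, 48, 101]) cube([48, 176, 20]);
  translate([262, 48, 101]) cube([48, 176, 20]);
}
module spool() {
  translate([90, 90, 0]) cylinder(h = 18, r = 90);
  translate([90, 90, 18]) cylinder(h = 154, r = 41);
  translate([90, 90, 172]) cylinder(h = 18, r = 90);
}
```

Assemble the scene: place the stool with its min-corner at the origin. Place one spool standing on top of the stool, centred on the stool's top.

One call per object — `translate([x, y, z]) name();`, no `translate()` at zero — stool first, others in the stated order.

stool();
translate([65, 46, 403]) spool();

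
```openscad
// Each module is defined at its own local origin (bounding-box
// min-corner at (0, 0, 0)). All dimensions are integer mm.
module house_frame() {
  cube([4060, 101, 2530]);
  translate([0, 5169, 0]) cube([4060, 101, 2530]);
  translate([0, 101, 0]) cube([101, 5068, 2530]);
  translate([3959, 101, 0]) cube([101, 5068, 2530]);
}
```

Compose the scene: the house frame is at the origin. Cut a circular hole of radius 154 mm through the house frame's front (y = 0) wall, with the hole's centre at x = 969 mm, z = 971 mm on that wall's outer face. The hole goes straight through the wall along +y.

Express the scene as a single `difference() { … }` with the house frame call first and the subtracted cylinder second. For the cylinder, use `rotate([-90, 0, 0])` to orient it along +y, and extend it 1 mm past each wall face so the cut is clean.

difference() {
  house_frame();
  translate([969, -1, 971]) rotate([-90, 0, 0]) cylinder(h = 103, r = 154);
}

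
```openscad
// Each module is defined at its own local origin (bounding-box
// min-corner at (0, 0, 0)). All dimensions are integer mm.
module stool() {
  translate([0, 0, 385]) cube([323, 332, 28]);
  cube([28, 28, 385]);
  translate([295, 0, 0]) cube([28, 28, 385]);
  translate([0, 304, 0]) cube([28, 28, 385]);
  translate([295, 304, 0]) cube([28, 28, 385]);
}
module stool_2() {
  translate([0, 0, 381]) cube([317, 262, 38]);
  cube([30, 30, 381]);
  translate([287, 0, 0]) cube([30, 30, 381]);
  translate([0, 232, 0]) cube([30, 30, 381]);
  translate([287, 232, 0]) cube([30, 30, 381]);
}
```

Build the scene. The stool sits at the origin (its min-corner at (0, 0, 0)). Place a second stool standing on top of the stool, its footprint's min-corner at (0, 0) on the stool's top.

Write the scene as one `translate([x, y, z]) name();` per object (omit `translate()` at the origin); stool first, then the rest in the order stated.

stool();
translate([0, 0, 413]) stool_2();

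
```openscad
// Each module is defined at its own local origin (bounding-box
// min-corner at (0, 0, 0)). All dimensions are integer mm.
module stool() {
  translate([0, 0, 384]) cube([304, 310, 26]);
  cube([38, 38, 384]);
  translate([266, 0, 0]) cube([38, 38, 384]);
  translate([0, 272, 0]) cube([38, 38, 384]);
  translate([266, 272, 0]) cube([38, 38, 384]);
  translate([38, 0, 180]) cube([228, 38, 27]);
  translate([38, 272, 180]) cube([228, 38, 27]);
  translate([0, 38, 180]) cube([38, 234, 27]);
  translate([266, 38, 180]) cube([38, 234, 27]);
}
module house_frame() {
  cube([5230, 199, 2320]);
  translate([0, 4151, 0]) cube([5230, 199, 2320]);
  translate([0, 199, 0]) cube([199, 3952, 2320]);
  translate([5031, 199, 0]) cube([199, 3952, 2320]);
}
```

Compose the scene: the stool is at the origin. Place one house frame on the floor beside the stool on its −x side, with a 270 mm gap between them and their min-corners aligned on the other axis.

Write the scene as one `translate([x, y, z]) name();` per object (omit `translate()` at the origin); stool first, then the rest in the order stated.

stool();
translate([-5500, 0, 0]) house_frame();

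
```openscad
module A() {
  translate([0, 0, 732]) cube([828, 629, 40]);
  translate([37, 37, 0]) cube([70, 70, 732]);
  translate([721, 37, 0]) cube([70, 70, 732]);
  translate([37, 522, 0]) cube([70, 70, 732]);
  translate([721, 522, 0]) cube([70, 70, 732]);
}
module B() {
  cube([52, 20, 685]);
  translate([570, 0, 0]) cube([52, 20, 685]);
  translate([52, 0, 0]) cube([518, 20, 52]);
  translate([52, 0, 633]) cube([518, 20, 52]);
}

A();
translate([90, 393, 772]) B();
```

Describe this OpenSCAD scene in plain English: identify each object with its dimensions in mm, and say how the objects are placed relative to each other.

A is a table with a 828×629 mm rectangular top, 40 mm thick, top surface at z = 772 mm, supported by four 70×70 mm square legs, each inset 37 mm from the nearest pair of top edges, running from the floor.

B is a rectangular picture frame lying in the x–z plane (depth along y). The opening is 518 mm wide (x) by 581 mm tall (z), surrounded by a border 52 mm wide on all four sides. The frame is 20 mm deep and is made of two full-height vertical stiles with two horizontal rails fitted between them.

The picture frame is on top of the table.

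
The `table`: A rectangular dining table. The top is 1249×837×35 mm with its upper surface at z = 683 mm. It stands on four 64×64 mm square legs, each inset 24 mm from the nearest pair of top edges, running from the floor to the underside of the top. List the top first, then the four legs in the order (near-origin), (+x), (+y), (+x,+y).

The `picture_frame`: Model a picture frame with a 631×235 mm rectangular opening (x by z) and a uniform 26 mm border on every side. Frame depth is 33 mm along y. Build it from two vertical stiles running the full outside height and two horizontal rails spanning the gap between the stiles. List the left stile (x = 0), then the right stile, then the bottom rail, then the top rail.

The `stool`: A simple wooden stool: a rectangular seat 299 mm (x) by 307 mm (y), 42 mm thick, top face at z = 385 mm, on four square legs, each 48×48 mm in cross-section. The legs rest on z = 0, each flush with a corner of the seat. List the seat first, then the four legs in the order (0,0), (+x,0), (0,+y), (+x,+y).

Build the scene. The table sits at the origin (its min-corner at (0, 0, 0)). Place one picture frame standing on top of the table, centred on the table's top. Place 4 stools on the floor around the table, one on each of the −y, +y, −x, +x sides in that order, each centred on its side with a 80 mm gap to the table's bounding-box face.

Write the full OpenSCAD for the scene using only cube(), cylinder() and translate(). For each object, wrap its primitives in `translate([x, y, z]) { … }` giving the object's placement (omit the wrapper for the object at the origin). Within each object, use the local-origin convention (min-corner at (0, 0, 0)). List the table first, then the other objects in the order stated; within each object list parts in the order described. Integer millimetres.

translate([0, 0, 648]) cube([1249, 837, 35]);
translate([24, 24, 0]) cube([64, 64, 648]);
translate([1161, 24, 0]) cube([64, 64, 648]);
translate([24, 749, 0]) cube([64, 64, 648]);
translate([1161, 749, 0]) cube([64, 64, 648]);
translate([283, 402, 683]) {
  cube([26, 33, 287]);
  translate([657, 0, 0]) cube([26, 33, 287]);
  translate([26, 0, 0]) cube([631, 33, 26]);
  translate([26, 0, 261]) cube([631, 33, 26]);
}
translate([475, -387, 0]) {
  translate([0, 0, 343]) cube([299, 307, 42]);
  cube([48, 48, 343]);
  translate([251, 0, 0]) cube([48, 48, 343]);
  translate([0, 259, 0]) cube([48, 48, 343]);
  translate([251, 259, 0]) cube([48, 48, 343]);
}
translate([475, 917, 0]) {
  translate([0, 0, 343]) cube([299, 307, 42]);
  cube([48, 48, 343]);
  translate([251, 0, 0]) cube([48, 48, 343]);
  translate([0, 259, 0]) cube([48, 48, 343]);
  translate([251, 259, 0]) cube([48, 48, 343]);
}
translate([-379, 265, 0]) {
  translate([0, 0, 343]) cube([299, 307, 42]);
  cube([48, 48, 343]);
  translate([251, 0, 0]) cube([48, 48, 343]);
  translate([0, 259, 0]) cube([48, 48, 343]);
  translate([251, 259, 0]) cube([48, 48, 343]);
}
translate([1329, 265, 0]) {
  translate([0, 0, 343]) cube([299, 307, 42]);
  cube([48, 48, 343]);
  translate([251, 0, 0]) cube([48, 48, 343]);
  translate([0, 259, 0]) cube([48, 48, 343]);
  translate([251, 259, 0]) cube([48, 48, 343]);
}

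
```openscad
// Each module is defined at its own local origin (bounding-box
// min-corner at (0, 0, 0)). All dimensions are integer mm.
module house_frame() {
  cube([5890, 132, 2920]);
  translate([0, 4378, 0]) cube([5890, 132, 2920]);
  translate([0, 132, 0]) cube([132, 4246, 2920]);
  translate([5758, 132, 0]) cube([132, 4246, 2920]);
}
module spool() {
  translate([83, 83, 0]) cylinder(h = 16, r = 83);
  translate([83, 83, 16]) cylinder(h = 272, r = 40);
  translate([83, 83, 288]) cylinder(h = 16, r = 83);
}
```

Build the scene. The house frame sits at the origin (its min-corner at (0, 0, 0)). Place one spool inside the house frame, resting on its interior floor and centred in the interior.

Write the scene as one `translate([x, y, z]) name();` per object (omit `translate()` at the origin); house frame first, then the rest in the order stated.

house_frame();
translate([2862, 2172, 0]) spool();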